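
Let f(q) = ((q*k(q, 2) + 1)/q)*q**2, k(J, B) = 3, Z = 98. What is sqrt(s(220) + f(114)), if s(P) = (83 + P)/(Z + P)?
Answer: sqrt(439360778)/106 ≈ 197.74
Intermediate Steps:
s(P) = (83 + P)/(98 + P)
f(q) = q*(1 + 3*q) (f(q) = ((q*3 + 1)/q)*q**2 = ((3*q + 1)/q)*q**2 = ((1 + 3*q)/q)*q**2 = q*(1 + 3*q))
sqrt(s(220) + f(114)) = sqrt((83 + 220)/(98 + 220) + 114*(1 + 3*114)) = sqrt(303/318 + 114*(1 + 342)) = sqrt((1/318)*303 + 114*343) = sqrt(101/106 + 39102) = sqrt(4144913/106) = sqrt(439360778)/106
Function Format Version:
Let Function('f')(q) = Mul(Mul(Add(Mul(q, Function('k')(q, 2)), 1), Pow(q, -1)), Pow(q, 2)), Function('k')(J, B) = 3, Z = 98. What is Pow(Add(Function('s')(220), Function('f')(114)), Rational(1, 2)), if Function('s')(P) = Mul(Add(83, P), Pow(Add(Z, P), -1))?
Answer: Mul(Rational(1, 106), Pow(439360778, Rational(1, 2))) ≈ 197.74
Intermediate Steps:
Function('s')(P) = Mul(Pow(Add(98, P), -1), Add(83, P)) (Function('s')(P) = Mul(Add(83, P), Pow(Add(98, P), -1)) = Mul(Pow(Add(98, P), -1), Add(83, P)))
Function('f')(q) = Mul(q, Add(1, Mul(3, q))) (Function('f')(q) = Mul(Mul(Add(Mul(q, 3), 1), Pow(q, -1)), Pow(q, 2)) = Mul(Mul(Add(Mul(3, q), 1), Pow(q, -1)), Pow(q, 2)) = Mul(Mul(Add(1, Mul(3, q)), Pow(q, -1)), Pow(q, 2)) = Mul(Mul(Pow(q, -1), Add(1, Mul(3, q))), Pow(q, 2)) = Mul(q, Add(1, Mul(3, q))))
Pow(Add(Function('s')(220), Function('f')(114)), Rational(1, 2)) = Pow(Add(Mul(Pow(Add(98, 220), -1), Add(83, 220)), Mul(114, Add(1, Mul(3, 114)))), Rational(1, 2)) = Pow(Add(Mul(Pow(318, -1), 303), Mul(114, Add(1, 342))), Rational(1, 2)) = Pow(Add(Mul(Rational(1, 318), 303), Mul(114, 343)), Rational(1, 2)) = Pow(Add(Rational(101, 106), 39102), Rational(1, 2)) = Pow(Rational(4144913, 106), Rational(1, 2)) = Mul(Rational(1, 106), Pow(439360778, Rational(1, 2)))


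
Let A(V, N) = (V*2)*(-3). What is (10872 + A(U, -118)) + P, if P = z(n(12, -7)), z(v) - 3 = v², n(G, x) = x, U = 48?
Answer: 10636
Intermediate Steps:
z(v) = 3 + v²
P = 52 (P = 3 + (-7)² = 3 + 49 = 52)
A(V, N) = -6*V (A(V, N) = (2*V)*(-3) = -6*V)
(10872 + A(U, -118)) + P = (10872 - 6*48) + 52 = (10872 - 288) + 52 = 10584 + 52 = 10636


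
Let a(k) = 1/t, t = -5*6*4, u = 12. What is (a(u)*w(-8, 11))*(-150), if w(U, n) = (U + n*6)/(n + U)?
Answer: 145/6 ≈ 24.167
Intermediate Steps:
t = -120 (t = -30*4 = -120)
a(k) = -1/120 (a(k) = 1/(-120) = -1/120)
w(U, n) = (U + 6*n)/(U + n)
(a(u)*w(-8, 11))*(-150) = -(-8 + 6*11)/(120*(-8 + 11))*(-150) = -(-8 + 66)/(120*3)*(-150) = -58/360*(-150) = -1/120*58/3*(-150) = -29/180*(-150) = 145/6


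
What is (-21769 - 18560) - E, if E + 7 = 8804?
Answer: -49126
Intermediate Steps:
E = 8797 (E = -7 + 8804 = 8797)
(-21769 - 18560) - E = (-21769 - 18560) - 1*8797 = -40329 - 8797 = -49126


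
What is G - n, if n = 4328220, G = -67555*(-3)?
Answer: -4125555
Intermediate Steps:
G = 202665
G - n = 202665 - 1*4328220 = 202665 - 4328220 = -4125555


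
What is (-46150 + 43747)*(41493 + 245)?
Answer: -100296414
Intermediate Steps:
(-46150 + 43747)*(41493 + 245) = -2403*41738 = -100296414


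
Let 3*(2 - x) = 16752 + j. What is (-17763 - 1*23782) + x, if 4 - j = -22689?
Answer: -164074/3 ≈ -54691.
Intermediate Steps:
j = 22693 (j = 4 - 1*(-22689) = 4 + 22689 = 22693)
x = -39439/3 (x = 2 - (16752 + 22693)/3 = 2 - ⅓*39445 = 2 - 39445/3 = -39439/3 ≈ -13146.)
(-17763 - 1*23782) + x = (-17763 - 1*23782) - 39439/3 = (-17763 - 23782) - 39439/3 = -41545 - 39439/3 = -164074/3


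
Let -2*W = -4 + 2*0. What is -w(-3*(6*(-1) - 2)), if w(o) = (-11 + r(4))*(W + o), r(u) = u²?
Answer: -130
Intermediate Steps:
W = 2 (W = -(-4 + 2*0)/2 = -(-4 + 0)/2 = -½*(-4) = 2)
w(o) = 10 + 5*o (w(o) = (-11 + 4²)*(2 + o) = (-11 + 16)*(2 + o) = 5*(2 + o) = 10 + 5*o)
-w(-3*(6*(-1) - 2)) = -(10 + 5*(-3*(6*(-1) - 2))) = -(10 + 5*(-3*(-6 - 2))) = -(10 + 5*(-3*(-8))) = -(10 + 5*24) = -(10 + 120) = -1*130 = -130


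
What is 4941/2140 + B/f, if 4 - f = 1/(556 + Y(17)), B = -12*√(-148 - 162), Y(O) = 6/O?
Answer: 4941/2140 - 37832*I*√310/12605 ≈ 2.3089 - 52.844*I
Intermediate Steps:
B = -12*I*√310 ≈ -211.28*I
f = 37815/9458 (f = 4 - 1/(556 + 6/17) = 4 - 1/9458/17 = 4 - 1*17/9458 = 4 - 17/9458 = 37815/9458 ≈ 3.9982)
4941/2140 + B/f = 4941/2140 + (-12*I*√310)/(37815/9458) = 4941*(1/2140) - 12*I*√310*(9458/37815) = 4941/2140 - 37832*I*√310/12605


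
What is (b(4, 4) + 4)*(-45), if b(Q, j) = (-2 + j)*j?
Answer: -540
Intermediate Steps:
b(Q, j) = j*(-2 + j)
(b(4, 4) + 4)*(-45) = (4*(-2 + 4) + 4)*(-45) = (4*2 + 4)*(-45) = (8 + 4)*(-45) = 12*(-45) = -540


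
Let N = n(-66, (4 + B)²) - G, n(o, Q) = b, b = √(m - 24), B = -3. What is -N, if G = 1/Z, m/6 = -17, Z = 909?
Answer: 1/909 - 3*I*√14 ≈ 0.0011001 - 11.225*I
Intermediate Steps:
m = -102 (m = 6*(-17) = -102)
G = 1/909 ≈ 0.0011001
b = 3*I*√14 (b = √(-102 - 24) = √(-126) = 3*I*√14 ≈ 11.225*I)
n(o, Q) = 3*I*√14
N = -1/909 + 3*I*√14 (N = 3*I*√14 - 1*1/909 = 3*I*√14 - 1/909 = -1/909 + 3*I*√14 ≈ -0.0011001 + 11.225*I)
-N = -(-1/909 + 3*I*√14) = 1/909 - 3*I*√14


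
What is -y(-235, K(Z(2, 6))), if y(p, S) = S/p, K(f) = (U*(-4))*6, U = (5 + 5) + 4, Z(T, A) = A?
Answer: -336/235 ≈ -1.4298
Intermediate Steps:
U = 14 (U = 10 + 4 = 14)
K(f) = -336 (K(f) = (14*(-4))*6 = -56*6 = -336)
-y(-235, K(Z(2, 6))) = -(-336)/(-235) = -(-336)*(-1)/235 = -1*336/235 = -336/235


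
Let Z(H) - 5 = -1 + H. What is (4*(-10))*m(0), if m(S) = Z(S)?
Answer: -160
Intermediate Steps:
Z(H) = 4 + H (Z(H) = 5 + (-1 + H) = 4 + H)
m(S) = 4 + S
(4*(-10))*m(0) = (4*(-10))*(4 + 0) = -40*4 = -160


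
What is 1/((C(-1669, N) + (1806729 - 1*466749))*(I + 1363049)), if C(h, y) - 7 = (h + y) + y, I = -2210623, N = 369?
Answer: -1/1134949050144 ≈ -8.8110e-13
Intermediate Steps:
C(h, y) = 7 + h + 2*y (C(h, y) = 7 + ((h + y) + y) = 7 + (h + 2*y) = 7 + h + 2*y)
1/((C(-1669, N) + (1806729 - 1*466749))*(I + 1363049)) = 1/(((7 - 1669 + 2*369) + (1806729 - 1*466749))*(-2210623 + 1363049)) = 1/(((7 - 1669 + 738) + (1806729 - 466749))*(-847574)) = 1/((-924 + 1339980)*(-847574)) = 1/(1339056*(-847574)) = 1/(-1134949050144) = -1/1134949050144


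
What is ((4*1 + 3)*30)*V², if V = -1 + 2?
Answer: 210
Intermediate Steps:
V = 1
((4*1 + 3)*30)*V² = ((4*1 + 3)*30)*1² = ((4 + 3)*30)*1 = (7*30)*1 = 210*1 = 210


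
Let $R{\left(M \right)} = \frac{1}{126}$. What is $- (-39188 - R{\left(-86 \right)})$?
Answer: $\frac{4937689}{126} \approx 39188.0$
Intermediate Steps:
$R{\left(M \right)} = \frac{1}{126}$
$- (-39188 - R{\left(-86 \right)}) = - (-39188 - \frac{1}{126}) = \left(-1\right) \left(- \frac{4937689}{126}\right) = \frac{4937689}{126}$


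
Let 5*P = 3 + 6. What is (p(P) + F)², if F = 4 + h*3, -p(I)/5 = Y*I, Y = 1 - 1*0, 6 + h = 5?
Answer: 64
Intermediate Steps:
h = -1 (h = -6 + 5 = -1)
P = 9/5 (P = (3 + 6)/5 = (⅕)*9 = 9/5 ≈ 1.8000)
Y = 1 (Y = 1 + 0 = 1)
p(I) = -5*I
F = 1 (F = 4 - 1*3 = 4 - 3 = 1)
(p(P) + F)² = (-5*9/5 + 1)² = (-9 + 1)² = (-8)² = 64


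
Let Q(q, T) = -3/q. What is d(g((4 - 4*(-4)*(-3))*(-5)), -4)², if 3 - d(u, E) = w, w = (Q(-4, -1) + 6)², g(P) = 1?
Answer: 463761/256 ≈ 1811.6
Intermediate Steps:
w = 729/16 (w = (-3/(-4) + 6)² = (-3*(-¼) + 6)² = (¾ + 6)² = (27/4)² = 729/16 ≈ 45.563)
d(u, E) = -681/16 (d(u, E) = 3 - 1*729/16 = 3 - 729/16 = -681/16)
d(g((4 - 4*(-4)*(-3))*(-5)), -4)² = (-681/16)² = 463761/256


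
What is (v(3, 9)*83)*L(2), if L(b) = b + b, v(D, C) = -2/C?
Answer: -664/9 ≈ -73.778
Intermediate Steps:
L(b) = 2*b
(v(3, 9)*83)*L(2) = (-2/9*83)*(2*2) = (-2*⅑*83)*4 = -2/9*83*4 = -166/9*4 = -664/9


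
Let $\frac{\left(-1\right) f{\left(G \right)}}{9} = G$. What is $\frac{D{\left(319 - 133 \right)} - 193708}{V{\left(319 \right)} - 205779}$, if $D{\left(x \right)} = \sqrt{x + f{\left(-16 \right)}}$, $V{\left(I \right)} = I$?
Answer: $\frac{48427}{51365} - \frac{\sqrt{330}}{205460} \approx 0.94271$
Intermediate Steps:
$f{\left(G \right)} = - 9 G$
$D{\left(x \right)} = \sqrt{144 + x}$ ($D{\left(x \right)} = \sqrt{x - -144} = \sqrt{x + 144} = \sqrt{144 + x}$)
$\frac{D{\left(319 - 133 \right)} - 193708}{V{\left(319 \right)} - 205779} = \frac{\sqrt{144 + \left(319 - 133\right)} - 193708}{319 - 205779} = \frac{\sqrt{144 + 186} - 193708}{-205460} = \left(\sqrt{330} - 193708\right) \left(- \frac{1}{205460}\right) = \left(-193708 + \sqrt{330}\right) \left(- \frac{1}{205460}\right) = \frac{48427}{51365} - \frac{\sqrt{330}}{205460}$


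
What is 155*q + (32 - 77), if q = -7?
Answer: -1130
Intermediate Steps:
155*q + (32 - 77) = 155*(-7) + (32 - 77) = -1085 - 45 = -1130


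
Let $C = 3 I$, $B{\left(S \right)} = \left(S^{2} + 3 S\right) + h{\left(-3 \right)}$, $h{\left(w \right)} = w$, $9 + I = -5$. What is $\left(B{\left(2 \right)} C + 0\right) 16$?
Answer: $-4704$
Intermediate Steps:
$I = -14$ ($I = -9 - 5 = -14$)
$B{\left(S \right)} = -3 + S^{2} + 3 S$ ($B{\left(S \right)} = \left(S^{2} + 3 S\right) - 3 = -3 + S^{2} + 3 S$)
$C = -42$ ($C = 3 \left(-14\right) = -42$)
$\left(B{\left(2 \right)} C + 0\right) 16 = \left(\left(-3 + 2^{2} + 3 \cdot 2\right) \left(-42\right) + 0\right) 16 = \left(\left(-3 + 4 + 6\right) \left(-42\right) + 0\right) 16 = \left(7 \left(-42\right) + 0\right) 16 = \left(-294 + 0\right) 16 = \left(-294\right) 16 = -4704$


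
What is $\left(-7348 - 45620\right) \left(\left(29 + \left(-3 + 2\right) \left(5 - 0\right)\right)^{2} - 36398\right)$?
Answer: $1897419696$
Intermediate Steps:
$\left(-7348 - 45620\right) \left(\left(29 + \left(-3 + 2\right) \left(5 - 0\right)\right)^{2} - 36398\right) = - 52968 \left(\left(29 - \left(5 + 0\right)\right)^{2} - 36398\right) = - 52968 \left(\left(29 - 5\right)^{2} - 36398\right) = - 52968 \left(24^{2} - 36398\right) = - 52968 \left(576 - 36398\right) = \left(-52968\right) \left(-35822\right) = 1897419696$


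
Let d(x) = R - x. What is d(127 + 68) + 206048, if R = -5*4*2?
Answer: 205813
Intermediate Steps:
R = -40 (R = -20*2 = -40)
d(x) = -40 - x
d(127 + 68) + 206048 = (-40 - (127 + 68)) + 206048 = (-40 - 1*195) + 206048 = (-40 - 195) + 206048 = -235 + 206048 = 205813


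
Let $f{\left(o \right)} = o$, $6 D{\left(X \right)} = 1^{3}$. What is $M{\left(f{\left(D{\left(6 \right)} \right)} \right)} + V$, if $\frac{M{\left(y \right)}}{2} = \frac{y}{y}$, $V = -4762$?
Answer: $-4760$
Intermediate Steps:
$D{\left(X \right)} = \frac{1}{6}$ ($D{\left(X \right)} = \frac{1^{3}}{6} = \frac{1}{6} \cdot 1 = \frac{1}{6}$)
$M{\left(y \right)} = 2$ ($M{\left(y \right)} = 2 \frac{y}{y} = 2 \cdot 1 = 2$)
$M{\left(f{\left(D{\left(6 \right)} \right)} \right)} + V = 2 - 4762 = -4760$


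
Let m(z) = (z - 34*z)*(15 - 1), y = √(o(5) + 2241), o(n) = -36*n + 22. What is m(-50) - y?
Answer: 23100 - √2083 ≈ 23054.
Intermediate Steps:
o(n) = 22 - 36*n
y = √2083 (y = √((22 - 36*5) + 2241) = √((22 - 180) + 2241) = √(-158 + 2241) = √2083 ≈ 45.640)
m(z) = -462*z (m(z) = -33*z*14 = -462*z)
m(-50) - y = -462*(-50) - √2083 = 23100 - √2083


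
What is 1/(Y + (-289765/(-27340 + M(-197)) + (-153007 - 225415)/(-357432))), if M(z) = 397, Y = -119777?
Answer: -76430876/9153758121101 ≈ -8.3497e-6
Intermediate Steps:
1/(Y + (-289765/(-27340 + M(-197)) + (-153007 - 225415)/(-357432))) = 1/(-119777 + (-289765/(-27340 + 397) + (-153007 - 225415)/(-357432))) = 1/(-119777 + (-289765/(-26943) - 378422*(-1/357432))) = 1/(-119777 + (-289765*(-1/26943) + 189211/178716)) = 1/(-119777 + (41395/3849 + 189211/178716)) = 1/(-119777 + 902913551/76430876) = 1/(-9153758121101/76430876) = -76430876/9153758121101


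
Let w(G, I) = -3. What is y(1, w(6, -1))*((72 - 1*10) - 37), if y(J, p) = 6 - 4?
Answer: 50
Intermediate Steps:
y(J, p) = 2 (y(J, p) = 6 - 1*4 = 6 - 4 = 2)
y(1, w(6, -1))*((72 - 1*10) - 37) = 2*((72 - 1*10) - 37) = 2*((72 - 10) - 37) = 2*(62 - 37) = 2*25 = 50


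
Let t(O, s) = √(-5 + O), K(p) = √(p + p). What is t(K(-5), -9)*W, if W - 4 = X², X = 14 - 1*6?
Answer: 68*√(-5 + I*√10) ≈ 46.021 + 158.86*I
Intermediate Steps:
X = 8 (X = 14 - 6 = 8)
K(p) = √2*√p (K(p) = √(2*p) = √2*√p)
W = 68 (W = 4 + 8² = 4 + 64 = 68)
t(K(-5), -9)*W = √(-5 + √2*√(-5))*68 = √(-5 + √2*(I*√5))*68 = √(-5 + I*√10)*68 = 68*√(-5 + I*√10)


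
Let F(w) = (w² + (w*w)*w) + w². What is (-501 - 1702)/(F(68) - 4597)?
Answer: -2203/319083 ≈ -0.0069042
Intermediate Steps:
F(w) = w³ + 2*w² (F(w) = (w² + w²*w) + w² = (w² + w³) + w² = w³ + 2*w²)
(-501 - 1702)/(F(68) - 4597) = (-501 - 1702)/(68²*(2 + 68) - 4597) = -2203/(4624*70 - 4597) = -2203/(323680 - 4597) = -2203/319083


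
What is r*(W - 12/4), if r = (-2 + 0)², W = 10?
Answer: 28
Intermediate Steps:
r = 4 (r = (-2)² = 4)
r*(W - 12/4) = 4*(10 - 12/4) = 4*(10 - 12*¼) = 4*(10 - 3) = 4*7 = 28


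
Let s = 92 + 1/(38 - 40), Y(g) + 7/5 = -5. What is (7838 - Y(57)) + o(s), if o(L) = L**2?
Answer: 324333/20 ≈ 16217.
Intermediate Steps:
Y(g) = -32/5 (Y(g) = -7/5 - 5 = -32/5)
s = 183/2 (s = 92 + 1/(-2) = 92 - 1/2 = 183/2 ≈ 91.500)
(7838 - Y(57)) + o(s) = (7838 - 1*(-32/5)) + (183/2)**2 = (7838 + 32/5) + 33489/4 = 39222/5 + 33489/4 = 324333/20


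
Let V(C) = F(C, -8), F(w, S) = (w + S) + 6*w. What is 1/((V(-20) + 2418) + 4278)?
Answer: 1/6548 ≈ 0.00015272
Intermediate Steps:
F(w, S) = S + 7*w (F(w, S) = (S + w) + 6*w = S + 7*w)
V(C) = -8 + 7*C
1/((V(-20) + 2418) + 4278) = 1/(((-8 + 7*(-20)) + 2418) + 4278) = 1/(((-8 - 140) + 2418) + 4278) = 1/((-148 + 2418) + 4278) = 1/(2270 + 4278) = 1/6548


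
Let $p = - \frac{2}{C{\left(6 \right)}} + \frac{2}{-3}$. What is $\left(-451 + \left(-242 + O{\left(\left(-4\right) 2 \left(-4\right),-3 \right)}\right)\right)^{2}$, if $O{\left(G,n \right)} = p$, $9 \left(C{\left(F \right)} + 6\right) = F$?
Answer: $\frac{276856321}{576} \approx 4.8065 \cdot 10^{5}$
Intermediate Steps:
$C{\left(F \right)} = -6 + \frac{F}{9}$
$p = - \frac{7}{24}$ ($p = - \frac{2}{-6 + \frac{1}{9} \cdot 6} + \frac{2}{-3} = - \frac{2}{-6 + \frac{2}{3}} + 2 \left(- \frac{1}{3}\right) = - \frac{2}{- \frac{16}{3}} - \frac{2}{3} = \left(-2\right) \left(- \frac{3}{16}\right) - \frac{2}{3} = \frac{3}{8} - \frac{2}{3} = - \frac{7}{24} \approx -0.29167$)
$O{\left(G,n \right)} = - \frac{7}{24}$
$\left(-451 + \left(-242 + O{\left(\left(-4\right) 2 \left(-4\right),-3 \right)}\right)\right)^{2} = \left(-451 - \frac{5815}{24}\right)^{2} = \left(- \frac{16639}{24}\right)^{2} = \frac{276856321}{576}$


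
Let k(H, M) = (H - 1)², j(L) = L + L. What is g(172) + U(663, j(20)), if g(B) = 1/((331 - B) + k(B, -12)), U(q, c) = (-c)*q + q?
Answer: -760195799/29400 ≈ -25857.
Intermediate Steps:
j(L) = 2*L
U(q, c) = q - c*q (U(q, c) = -c*q + q = q - c*q)
k(H, M) = (-1 + H)²
g(B) = 1/(331 + (-1 + B)² - B) (g(B) = 1/((331 - B) + (-1 + B)²) = 1/(331 + (-1 + B)² - B))
g(172) + U(663, j(20)) = 1/(331 + (-1 + 172)² - 1*172) + 663*(1 - 2*20) = 1/(331 + 171² - 172) + 663*(1 - 1*40) = 1/(331 + 29241 - 172) + 663*(1 - 40) = 1/29400 + 663*(-39) = 1/29400 - 25857 = -760195799/29400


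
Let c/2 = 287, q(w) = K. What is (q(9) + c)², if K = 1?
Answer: 330625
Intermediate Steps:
q(w) = 1
c = 574 (c = 2*287 = 574)
(q(9) + c)² = (1 + 574)² = 575² = 330625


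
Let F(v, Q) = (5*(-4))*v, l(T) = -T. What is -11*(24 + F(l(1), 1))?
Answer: -484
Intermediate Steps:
F(v, Q) = -20*v
-11*(24 + F(l(1), 1)) = -11*(24 - (-20)) = -11*(24 - 20*(-1)) = -11*(24 + 20) = -11*44 = -484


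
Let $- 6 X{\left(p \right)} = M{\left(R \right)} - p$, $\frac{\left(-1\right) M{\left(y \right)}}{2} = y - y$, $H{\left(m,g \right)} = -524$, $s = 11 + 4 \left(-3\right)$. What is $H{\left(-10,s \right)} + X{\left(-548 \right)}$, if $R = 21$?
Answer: $- \frac{1846}{3} \approx -615.33$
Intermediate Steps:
$s = -1$ ($s = 11 - 12 = -1$)
$M{\left(y \right)} = 0$ ($M{\left(y \right)} = - 2 \left(y - y\right) = \left(-2\right) 0 = 0$)
$X{\left(p \right)} = \frac{p}{6}$ ($X{\left(p \right)} = - \frac{0 - p}{6} = - \frac{\left(-1\right) p}{6} = \frac{p}{6}$)
$H{\left(-10,s \right)} + X{\left(-548 \right)} = -524 + \frac{1}{6} \left(-548\right) = -524 - \frac{274}{3} = - \frac{1846}{3}$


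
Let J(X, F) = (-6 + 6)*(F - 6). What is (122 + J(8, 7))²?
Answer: 14884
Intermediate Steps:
J(X, F) = 0 (J(X, F) = 0*(-6 + F) = 0)
(122 + J(8, 7))² = (122 + 0)² = 122² = 14884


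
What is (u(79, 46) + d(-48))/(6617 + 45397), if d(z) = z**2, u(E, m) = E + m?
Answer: 2429/52014 ≈ 0.046699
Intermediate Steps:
(u(79, 46) + d(-48))/(6617 + 45397) = ((79 + 46) + (-48)**2)/(6617 + 45397) = (125 + 2304)/52014 = 2429*(1/52014) = 2429/52014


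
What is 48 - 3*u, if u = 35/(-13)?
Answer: 729/13 ≈ 56.077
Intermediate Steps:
u = -35/13 (u = 35*(-1/13) = -35/13 ≈ -2.6923)
48 - 3*u = 48 - 3*(-35/13) = 48 + 105/13 = 729/13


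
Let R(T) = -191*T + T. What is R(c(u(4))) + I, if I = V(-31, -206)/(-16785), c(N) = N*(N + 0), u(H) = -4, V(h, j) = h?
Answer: -51026369/16785 ≈ -3040.0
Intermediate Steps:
c(N) = N² (c(N) = N*N = N²)
R(T) = -190*T
I = 31/16785 (I = -31/(-16785) = -31*(-1/16785) = 31/16785 ≈ 0.0018469)
R(c(u(4))) + I = -190*(-4)² + 31/16785 = -190*16 + 31/16785 = -3040 + 31/16785 = -51026369/16785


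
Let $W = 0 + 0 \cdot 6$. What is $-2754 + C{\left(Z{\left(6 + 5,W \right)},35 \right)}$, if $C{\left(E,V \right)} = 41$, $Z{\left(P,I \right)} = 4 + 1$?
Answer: $-2713$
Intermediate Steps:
$W = 0$ ($W = 0 + 0 = 0$)
$Z{\left(P,I \right)} = 5$
$-2754 + C{\left(Z{\left(6 + 5,W \right)},35 \right)} = -2754 + 41 = -2713$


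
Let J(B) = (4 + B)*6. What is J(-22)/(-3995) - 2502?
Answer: -9995382/3995 ≈ -2502.0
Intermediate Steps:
J(B) = 24 + 6*B
J(-22)/(-3995) - 2502 = (24 + 6*(-22))/(-3995) - 2502 = (24 - 132)*(-1/3995) - 2502 = -108*(-1/3995) - 2502 = 108/3995 - 2502 = -9995382/3995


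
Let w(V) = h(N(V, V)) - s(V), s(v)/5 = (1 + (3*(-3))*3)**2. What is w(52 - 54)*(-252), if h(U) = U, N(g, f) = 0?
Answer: 851760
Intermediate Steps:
s(v) = 3380 (s(v) = 5*(1 + (3*(-3))*3)**2 = 5*(1 - 9*3)**2 = 5*(1 - 27)**2 = 5*(-26)**2 = 5*676 = 3380)
w(V) = -3380 (w(V) = 0 - 1*3380 = 0 - 3380 = -3380)
w(52 - 54)*(-252) = -3380*(-252) = 851760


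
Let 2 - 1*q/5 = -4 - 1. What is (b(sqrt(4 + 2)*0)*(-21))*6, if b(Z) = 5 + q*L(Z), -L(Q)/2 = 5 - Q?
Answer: 43470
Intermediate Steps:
q = 35 (q = 10 - 5*(-4 - 1) = 10 - 5*(-5) = 10 + 25 = 35)
L(Q) = -10 + 2*Q (L(Q) = -2*(5 - Q) = -10 + 2*Q)
b(Z) = -345 + 70*Z (b(Z) = 5 + 35*(-10 + 2*Z) = 5 + (-350 + 70*Z) = -345 + 70*Z)
(b(sqrt(4 + 2)*0)*(-21))*6 = ((-345 + 70*(sqrt(4 + 2)*0))*(-21))*6 = ((-345 + 70*(sqrt(6)*0))*(-21))*6 = ((-345 + 70*0)*(-21))*6 = ((-345 + 0)*(-21))*6 = -345*(-21)*6 = 7245*6 = 43470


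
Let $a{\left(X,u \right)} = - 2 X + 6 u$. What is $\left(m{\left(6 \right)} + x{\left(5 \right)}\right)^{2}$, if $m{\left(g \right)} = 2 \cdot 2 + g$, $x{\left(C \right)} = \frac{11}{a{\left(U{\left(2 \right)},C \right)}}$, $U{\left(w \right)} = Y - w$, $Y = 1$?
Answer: $\frac{109561}{1024} \approx 106.99$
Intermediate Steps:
$U{\left(w \right)} = 1 - w$
$x{\left(C \right)} = \frac{11}{2 + 6 C}$ ($x{\left(C \right)} = \frac{11}{- 2 \left(1 - 2\right) + 6 C} = \frac{11}{\left(-2\right) \left(-1\right) + 6 C} = \frac{11}{2 + 6 C}$)
$m{\left(g \right)} = 4 + g$
$\left(m{\left(6 \right)} + x{\left(5 \right)}\right)^{2} = \left(\left(4 + 6\right) + \frac{11}{2 \left(1 + 3 \cdot 5\right)}\right)^{2} = \left(10 + \frac{11}{2 \left(1 + 15\right)}\right)^{2} = \left(10 + \frac{11}{2 \cdot 16}\right)^{2} = \left(10 + \frac{11}{2} \cdot \frac{1}{16}\right)^{2} = \left(10 + \frac{11}{32}\right)^{2} = \left(\frac{331}{32}\right)^{2} = \frac{109561}{1024}$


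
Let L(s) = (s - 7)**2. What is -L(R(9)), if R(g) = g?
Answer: -4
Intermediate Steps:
L(s) = (-7 + s)**2
-L(R(9)) = -(-7 + 9)**2 = -1*2**2 = -1*4 = -4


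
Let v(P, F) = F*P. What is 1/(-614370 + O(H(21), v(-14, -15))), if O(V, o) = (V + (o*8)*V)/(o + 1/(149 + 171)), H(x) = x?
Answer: -67201/41274982050 ≈ -1.6281e-6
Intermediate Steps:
O(V, o) = (V + 8*V*o)/(1/320 + o) (O(V, o) = (V + (8*o)*V)/(o + 1/320) = (V + 8*V*o)/(o + 1/320) = (V + 8*V*o)/(1/320 + o))
1/(-614370 + O(H(21), v(-14, -15))) = 1/(-614370 + 320*21*(1 + 8*(-15*(-14)))/(1 + 320*(-15*(-14)))) = 1/(-614370 + 320*21*(1 + 8*210)/(1 + 320*210)) = 1/(-614370 + 320*21*(1 + 1680)/(1 + 67200)) = 1/(-614370 + 320*21*1681/67201) = 1/(-614370 + 320*21*(1/67201)*1681) = 1/(-614370 + 11296320/67201) = 1/(-41274982050/67201) = -67201/41274982050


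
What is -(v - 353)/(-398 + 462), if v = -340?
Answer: 693/64 ≈ 10.828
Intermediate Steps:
-(v - 353)/(-398 + 462) = -(-340 - 353)/(-398 + 462) = -(-693)/64 = -1*(-693/64) = 693/64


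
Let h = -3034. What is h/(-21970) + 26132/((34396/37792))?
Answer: 2712156113643/94460015 ≈ 28712.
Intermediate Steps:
h/(-21970) + 26132/((34396/37792)) = -3034/(-21970) + 26132/((34396/37792)) = -3034*(-1/21970) + 26132/((34396*(1/37792))) = 1517/10985 + 26132/(8599/9448) = 1517/10985 + 26132*(9448/8599) = 1517/10985 + 246895136/8599 = 2712156113643/94460015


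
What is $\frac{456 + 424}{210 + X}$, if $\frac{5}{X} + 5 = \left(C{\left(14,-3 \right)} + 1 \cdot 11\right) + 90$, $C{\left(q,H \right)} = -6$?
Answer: $\frac{15840}{3781} \approx 4.1894$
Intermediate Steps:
$X = \frac{1}{18}$ ($X = \frac{5}{-5 + \left(\left(-6 + 1 \cdot 11\right) + 90\right)} = \frac{5}{-5 + \left(\left(-6 + 11\right) + 90\right)} = \frac{5}{-5 + \left(5 + 90\right)} = \frac{5}{-5 + 95} = \frac{5}{90} = 5 \cdot \frac{1}{90} = \frac{1}{18} \approx 0.055556$)
$\frac{456 + 424}{210 + X} = \frac{456 + 424}{210 + \frac{1}{18}} = \frac{880}{\frac{3781}{18}} = 880 \cdot \frac{18}{3781} = \frac{15840}{3781}$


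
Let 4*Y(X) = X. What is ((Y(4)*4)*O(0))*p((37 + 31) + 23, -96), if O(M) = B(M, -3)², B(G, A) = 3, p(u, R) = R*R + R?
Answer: 328320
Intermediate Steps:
Y(X) = X/4
p(u, R) = R + R² (p(u, R) = R² + R = R + R²)
O(M) = 9 (O(M) = 3² = 9)
((Y(4)*4)*O(0))*p((37 + 31) + 23, -96) = ((((¼)*4)*4)*9)*(-96*(1 - 96)) = ((1*4)*9)*(-96*(-95)) = (4*9)*9120 = 36*9120 = 328320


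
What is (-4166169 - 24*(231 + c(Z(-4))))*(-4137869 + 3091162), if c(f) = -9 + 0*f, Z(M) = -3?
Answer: 4366335110379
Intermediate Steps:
c(f) = -9 (c(f) = -9 + 0 = -9)
(-4166169 - 24*(231 + c(Z(-4))))*(-4137869 + 3091162) = (-4166169 - 24*(231 - 9))*(-4137869 + 3091162) = (-4166169 - 24*222)*(-1046707) = (-4166169 - 5328)*(-1046707) = -4171497*(-1046707) = 4366335110379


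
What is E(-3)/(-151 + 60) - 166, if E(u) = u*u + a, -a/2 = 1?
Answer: -2159/13 ≈ -166.08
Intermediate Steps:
a = -2 (a = -2*1 = -2)
E(u) = -2 + u**2 (E(u) = u*u - 2 = u**2 - 2 = -2 + u**2)
E(-3)/(-151 + 60) - 166 = (-2 + (-3)**2)/(-151 + 60) - 166 = (-2 + 9)/(-91) - 166 = 7*(-1/91) - 166 = -1/13 - 166 = -2159/13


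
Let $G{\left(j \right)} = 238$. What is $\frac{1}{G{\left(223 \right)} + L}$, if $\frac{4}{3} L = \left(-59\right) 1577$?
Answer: $- \frac{4}{278177} \approx -1.4379 \cdot 10^{-5}$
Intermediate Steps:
$L = - \frac{279129}{4}$ ($L = \frac{3 \left(\left(-59\right) 1577\right)}{4} = \frac{3}{4} \left(-93043\right) = - \frac{279129}{4} \approx -69782.0$)
$\frac{1}{G{\left(223 \right)} + L} = \frac{1}{238 - \frac{279129}{4}} = \frac{1}{- \frac{278177}{4}} = - \frac{4}{278177}$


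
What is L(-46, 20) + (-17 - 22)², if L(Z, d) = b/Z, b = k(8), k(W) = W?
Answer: 34979/23 ≈ 1520.8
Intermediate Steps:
b = 8
L(Z, d) = 8/Z
L(-46, 20) + (-17 - 22)² = 8/(-46) + (-17 - 22)² = 8*(-1/46) + (-39)² = -4/23 + 1521 = 34979/23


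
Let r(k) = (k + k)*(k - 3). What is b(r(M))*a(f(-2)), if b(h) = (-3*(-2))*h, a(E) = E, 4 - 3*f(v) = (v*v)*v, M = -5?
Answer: 1920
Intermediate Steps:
r(k) = 2*k*(-3 + k) (r(k) = (2*k)*(-3 + k) = 2*k*(-3 + k))
f(v) = 4/3 - v³/3 (f(v) = 4/3 - v*v*v/3 = 4/3 - v²*v/3 = 4/3 - v³/3)
b(h) = 6*h
b(r(M))*a(f(-2)) = (6*(2*(-5)*(-3 - 5)))*(4/3 - ⅓*(-2)³) = (6*(2*(-5)*(-8)))*(4/3 - ⅓*(-8)) = (6*80)*(4/3 + 8/3) = 480*4 = 1920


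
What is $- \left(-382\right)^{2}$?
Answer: $-145924$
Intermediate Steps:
$- \left(-382\right)^{2} = \left(-1\right) 145924 = -145924$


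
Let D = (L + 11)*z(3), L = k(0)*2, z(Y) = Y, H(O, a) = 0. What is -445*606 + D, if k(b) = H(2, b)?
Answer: -269637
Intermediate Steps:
k(b) = 0
L = 0 (L = 0*2 = 0)
D = 33 (D = (0 + 11)*3 = 11*3 = 33)
-445*606 + D = -445*606 + 33 = -269670 + 33 = -269637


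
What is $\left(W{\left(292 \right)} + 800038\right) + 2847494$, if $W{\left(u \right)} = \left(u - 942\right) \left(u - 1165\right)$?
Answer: $4214982$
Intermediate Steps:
$W{\left(u \right)} = \left(-1165 + u\right) \left(-942 + u\right)$ ($W{\left(u \right)} = \left(-942 + u\right) \left(-1165 + u\right) = \left(-1165 + u\right) \left(-942 + u\right)$)
$\left(W{\left(292 \right)} + 800038\right) + 2847494 = \left(\left(1097430 + 292^{2} - 615244\right) + 800038\right) + 2847494 = \left(\left(1097430 + 85264 - 615244\right) + 800038\right) + 2847494 = \left(567450 + 800038\right) + 2847494 = 1367488 + 2847494 = 4214982$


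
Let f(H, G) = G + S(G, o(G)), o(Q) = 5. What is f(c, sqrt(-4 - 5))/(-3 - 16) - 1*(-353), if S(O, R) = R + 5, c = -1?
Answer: 6697/19 - 3*I/19 ≈ 352.47 - 0.15789*I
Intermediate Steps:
S(O, R) = 5 + R
f(H, G) = 10 + G (f(H, G) = G + (5 + 5) = G + 10 = 10 + G)
f(c, sqrt(-4 - 5))/(-3 - 16) - 1*(-353) = (10 + sqrt(-4 - 5))/(-3 - 16) - 1*(-353) = (10 + sqrt(-9))/(-19) + 353 = -(10 + 3*I)/19 + 353 = (-10/19 - 3*I/19) + 353 = 6697/19 - 3*I/19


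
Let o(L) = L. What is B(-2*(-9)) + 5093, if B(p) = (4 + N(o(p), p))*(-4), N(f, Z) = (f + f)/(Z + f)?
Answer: 5073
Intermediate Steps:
N(f, Z) = 2*f/(Z + f) (N(f, Z) = (2*f)/(Z + f) = 2*f/(Z + f))
B(p) = -20 (B(p) = (4 + 2*p/(p + p))*(-4) = (4 + 2*p/((2*p)))*(-4) = (4 + 2*p*(1/(2*p)))*(-4) = (4 + 1)*(-4) = 5*(-4) = -20)
B(-2*(-9)) + 5093 = -20 + 5093 = 5073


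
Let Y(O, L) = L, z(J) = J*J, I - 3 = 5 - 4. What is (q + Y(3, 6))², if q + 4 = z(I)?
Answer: 324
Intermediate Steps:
I = 4 (I = 3 + (5 - 4) = 3 + 1 = 4)
z(J) = J²
q = 12 (q = -4 + 4² = -4 + 16 = 12)
(q + Y(3, 6))² = (12 + 6)² = 18² = 324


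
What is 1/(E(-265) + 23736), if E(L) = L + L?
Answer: 1/23206 ≈ 4.3092e-5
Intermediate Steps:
E(L) = 2*L
1/(E(-265) + 23736) = 1/(2*(-265) + 23736) = 1/(-530 + 23736) = 1/23206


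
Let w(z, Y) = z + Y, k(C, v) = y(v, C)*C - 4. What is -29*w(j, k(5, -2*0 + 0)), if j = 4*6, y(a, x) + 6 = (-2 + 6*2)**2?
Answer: -14210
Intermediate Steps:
y(a, x) = 94 (y(a, x) = -6 + (-2 + 6*2)**2 = -6 + (-2 + 12)**2 = -6 + 10**2 = -6 + 100 = 94)
k(C, v) = -4 + 94*C (k(C, v) = 94*C - 4 = -4 + 94*C)
j = 24
w(z, Y) = Y + z
-29*w(j, k(5, -2*0 + 0)) = -29*((-4 + 94*5) + 24) = -29*((-4 + 470) + 24) = -29*(466 + 24) = -29*490 = -14210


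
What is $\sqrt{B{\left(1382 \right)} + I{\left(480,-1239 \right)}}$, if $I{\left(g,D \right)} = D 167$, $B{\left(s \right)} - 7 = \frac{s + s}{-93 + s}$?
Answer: $\frac{3 i \sqrt{38197233470}}{1289} \approx 454.87 i$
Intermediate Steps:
$B{\left(s \right)} = 7 + \frac{2 s}{-93 + s}$ ($B{\left(s \right)} = 7 + \frac{s + s}{-93 + s} = 7 + \frac{2 s}{-93 + s}$)
$I{\left(g,D \right)} = 167 D$
$\sqrt{B{\left(1382 \right)} + I{\left(480,-1239 \right)}} = \sqrt{\frac{3 \left(-217 + 3 \cdot 1382\right)}{-93 + 1382} + 167 \left(-1239\right)} = \sqrt{\frac{3 \left(-217 + 4146\right)}{1289} - 206913} = \sqrt{3 \cdot \frac{1}{1289} \cdot 3929 - 206913} = \sqrt{\frac{11787}{1289} - 206913} = \sqrt{- \frac{266699070}{1289}} = \frac{3 i \sqrt{38197233470}}{1289}$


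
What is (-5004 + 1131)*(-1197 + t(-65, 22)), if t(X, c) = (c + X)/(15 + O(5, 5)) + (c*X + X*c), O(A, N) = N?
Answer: 314421759/20 ≈ 1.5721e+7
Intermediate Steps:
t(X, c) = X/20 + c/20 + 2*X*c (t(X, c) = (c + X)/(15 + 5) + (c*X + X*c) = (X + c)/20 + (X*c + X*c) = (X + c)*(1/20) + 2*X*c = (X/20 + c/20) + 2*X*c = X/20 + c/20 + 2*X*c)
(-5004 + 1131)*(-1197 + t(-65, 22)) = (-5004 + 1131)*(-1197 + ((1/20)*(-65) + (1/20)*22 + 2*(-65)*22)) = -3873*(-1197 + (-13/4 + 11/10 - 2860)) = -3873*(-1197 - 57243/20) = -3873*(-81183/20) = 314421759/20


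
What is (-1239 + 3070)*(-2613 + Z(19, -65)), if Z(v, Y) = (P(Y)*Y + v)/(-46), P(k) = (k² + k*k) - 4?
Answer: 785083363/46 ≈ 1.7067e+7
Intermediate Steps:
P(k) = -4 + 2*k² (P(k) = (k² + k²) - 4 = 2*k² - 4 = -4 + 2*k²)
Z(v, Y) = -v/46 - Y*(-4 + 2*Y²)/46 (Z(v, Y) = ((-4 + 2*Y²)*Y + v)/(-46) = (Y*(-4 + 2*Y²) + v)*(-1/46) = (v + Y*(-4 + 2*Y²))*(-1/46) = -v/46 - Y*(-4 + 2*Y²)/46)
(-1239 + 3070)*(-2613 + Z(19, -65)) = (-1239 + 3070)*(-2613 + (-1/23*(-65)³ - 1/46*19 + (2/23)*(-65))) = 1831*(-2613 + (-1/23*(-274625) - 19/46 - 130/23)) = 1831*(-2613 + (274625/23 - 19/46 - 130/23)) = 1831*(-2613 + 548971/46) = 1831*(428773/46) = 785083363/46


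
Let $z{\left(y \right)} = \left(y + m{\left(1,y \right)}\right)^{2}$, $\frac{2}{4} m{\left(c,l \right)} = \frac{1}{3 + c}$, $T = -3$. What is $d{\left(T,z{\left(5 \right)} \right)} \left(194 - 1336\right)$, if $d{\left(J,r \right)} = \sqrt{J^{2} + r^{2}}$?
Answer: $- \frac{571 \sqrt{14785}}{2} \approx -34715.0$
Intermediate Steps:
$m{\left(c,l \right)} = \frac{2}{3 + c}$
$z{\left(y \right)} = \left(\frac{1}{2} + y\right)^{2}$ ($z{\left(y \right)} = \left(y + \frac{2}{3 + 1}\right)^{2} = \left(y + \frac{2}{4}\right)^{2} = \left(y + 2 \cdot \frac{1}{4}\right)^{2} = \left(y + \frac{1}{2}\right)^{2} = \left(\frac{1}{2} + y\right)^{2}$)
$d{\left(T,z{\left(5 \right)} \right)} \left(194 - 1336\right) = \sqrt{\left(-3\right)^{2} + \left(\frac{\left(1 + 2 \cdot 5\right)^{2}}{4}\right)^{2}} \left(194 - 1336\right) = \sqrt{9 + \left(\frac{\left(1 + 10\right)^{2}}{4}\right)^{2}} \left(194 - 1336\right) = \sqrt{9 + \left(\frac{11^{2}}{4}\right)^{2}} \left(-1142\right) = \sqrt{9 + \left(\frac{1}{4} \cdot 121\right)^{2}} \left(-1142\right) = \sqrt{9 + \left(\frac{121}{4}\right)^{2}} \left(-1142\right) = \sqrt{9 + \frac{14641}{16}} \left(-1142\right) = \sqrt{\frac{14785}{16}} \left(-1142\right) = \frac{\sqrt{14785}}{4} \left(-1142\right) = - \frac{571 \sqrt{14785}}{2}$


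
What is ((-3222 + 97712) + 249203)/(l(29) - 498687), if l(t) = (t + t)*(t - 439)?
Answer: -343693/522467 ≈ -0.65783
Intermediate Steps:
l(t) = 2*t*(-439 + t) (l(t) = (2*t)*(-439 + t) = 2*t*(-439 + t))
((-3222 + 97712) + 249203)/(l(29) - 498687) = ((-3222 + 97712) + 249203)/(2*29*(-439 + 29) - 498687) = (94490 + 249203)/(2*29*(-410) - 498687) = 343693/(-23780 - 498687) = 343693/(-522467) = 343693*(-1/522467) = -343693/522467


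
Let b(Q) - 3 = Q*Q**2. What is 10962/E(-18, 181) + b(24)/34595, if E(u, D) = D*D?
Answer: 75656067/103033345 ≈ 0.73429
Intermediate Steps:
E(u, D) = D**2
b(Q) = 3 + Q**3 (b(Q) = 3 + Q*Q**2 = 3 + Q**3)
10962/E(-18, 181) + b(24)/34595 = 10962/(181**2) + (3 + 24**3)/34595 = 10962/32761 + (3 + 13824)*(1/34595) = 10962*(1/32761) + 13827*(1/34595) = 10962/32761 + 1257/3145 = 75656067/103033345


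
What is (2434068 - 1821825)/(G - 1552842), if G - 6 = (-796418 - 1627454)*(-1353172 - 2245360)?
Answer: 612243/8722379403068 ≈ 7.0192e-8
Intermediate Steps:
G = 8722380955910 (G = 6 + (-796418 - 1627454)*(-1353172 - 2245360) = 6 - 2423872*(-3598532) = 6 + 8722380955904 = 8722380955910)
(2434068 - 1821825)/(G - 1552842) = (2434068 - 1821825)/(8722380955910 - 1552842) = 612243/8722379403068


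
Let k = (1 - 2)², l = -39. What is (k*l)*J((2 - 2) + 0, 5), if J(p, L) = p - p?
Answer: 0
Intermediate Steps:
k = 1 (k = (-1)² = 1)
J(p, L) = 0
(k*l)*J((2 - 2) + 0, 5) = (1*(-39))*0 = -39*0 = 0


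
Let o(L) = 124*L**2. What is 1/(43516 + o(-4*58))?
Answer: 1/6717692 ≈ 1.4886e-7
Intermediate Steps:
1/(43516 + o(-4*58)) = 1/(43516 + 124*(-4*58)**2) = 1/(43516 + 124*(-232)**2) = 1/(43516 + 124*53824) = 1/(43516 + 6674176) = 1/6717692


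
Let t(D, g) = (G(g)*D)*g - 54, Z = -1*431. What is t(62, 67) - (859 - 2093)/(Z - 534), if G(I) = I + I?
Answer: 537100396/965 ≈ 5.5658e+5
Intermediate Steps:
G(I) = 2*I
Z = -431
t(D, g) = -54 + 2*D*g**2 (t(D, g) = ((2*g)*D)*g - 54 = (2*D*g)*g - 54 = 2*D*g**2 - 54 = -54 + 2*D*g**2)
t(62, 67) - (859 - 2093)/(Z - 534) = (-54 + 2*62*67**2) - (859 - 2093)/(-431 - 534) = (-54 + 2*62*4489) - (-1234)/(-965) = (-54 + 556636) - (-1234)*(-1)/965 = 556582 - 1*1234/965 = 556582 - 1234/965 = 537100396/965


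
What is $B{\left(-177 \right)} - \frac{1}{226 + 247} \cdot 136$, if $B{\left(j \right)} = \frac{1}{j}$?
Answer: $- \frac{24545}{83721} \approx -0.29318$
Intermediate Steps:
$B{\left(-177 \right)} - \frac{1}{226 + 247} \cdot 136 = \frac{1}{-177} - \frac{1}{226 + 247} \cdot 136 = - \frac{1}{177} - \frac{1}{473} \cdot 136 = - \frac{1}{177} - \frac{136}{473} = - \frac{24545}{83721}$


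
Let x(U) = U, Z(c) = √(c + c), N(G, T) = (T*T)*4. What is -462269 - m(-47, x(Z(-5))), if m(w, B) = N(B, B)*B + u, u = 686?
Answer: -462955 + 40*I*√10 ≈ -4.6296e+5 + 126.49*I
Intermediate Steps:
N(G, T) = 4*T² (N(G, T) = T²*4 = 4*T²)
Z(c) = √2*√c (Z(c) = √(2*c) = √2*√c)
m(w, B) = 686 + 4*B³ (m(w, B) = (4*B²)*B + 686 = 4*B³ + 686 = 686 + 4*B³)
-462269 - m(-47, x(Z(-5))) = -462269 - (686 + 4*(√2*√(-5))³) = -462269 - (686 + 4*(√2*(I*√5))³) = -462269 - (686 + 4*(I*√10)³) = -462269 - (686 + 4*(-10*I*√10)) = -462269 - (686 - 40*I*√10) = -462269 + (-686 + 40*I*√10) = -462955 + 40*I*√10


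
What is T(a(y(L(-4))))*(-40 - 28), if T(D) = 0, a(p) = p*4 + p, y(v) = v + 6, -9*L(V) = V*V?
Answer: 0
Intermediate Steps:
L(V) = -V²/9 (L(V) = -V*V/9 = -V²/9)
y(v) = 6 + v
a(p) = 5*p (a(p) = 4*p + p = 5*p)
T(a(y(L(-4))))*(-40 - 28) = 0*(-40 - 28) = 0*(-68) = 0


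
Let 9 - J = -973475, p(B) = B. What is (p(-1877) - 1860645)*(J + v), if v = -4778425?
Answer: 7086786321202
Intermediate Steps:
J = 973484 (J = 9 - 1*(-973475) = 9 + 973475 = 973484)
(p(-1877) - 1860645)*(J + v) = (-1877 - 1860645)*(973484 - 4778425) = -1862522*(-3804941) = 7086786321202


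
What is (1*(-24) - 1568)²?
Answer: 2534464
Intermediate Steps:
(1*(-24) - 1568)² = (-24 - 1568)² = (-1592)² = 2534464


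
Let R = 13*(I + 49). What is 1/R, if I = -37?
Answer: 1/156 ≈ 0.0064103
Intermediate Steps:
R = 156 (R = 13*(-37 + 49) = 13*12 = 156)
1/R = 1/156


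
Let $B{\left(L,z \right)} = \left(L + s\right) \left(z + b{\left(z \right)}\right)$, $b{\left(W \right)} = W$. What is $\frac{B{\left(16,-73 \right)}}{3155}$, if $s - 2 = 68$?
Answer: $- \frac{12556}{3155} \approx -3.9797$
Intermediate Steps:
$s = 70$ ($s = 2 + 68 = 70$)
$B{\left(L,z \right)} = 2 z \left(70 + L\right)$ ($B{\left(L,z \right)} = \left(L + 70\right) \left(z + z\right) = \left(70 + L\right) 2 z = 2 z \left(70 + L\right)$)
$\frac{B{\left(16,-73 \right)}}{3155} = \frac{2 \left(-73\right) \left(70 + 16\right)}{3155} = 2 \left(-73\right) 86 \cdot \frac{1}{3155} = \left(-12556\right) \frac{1}{3155} = - \frac{12556}{3155}$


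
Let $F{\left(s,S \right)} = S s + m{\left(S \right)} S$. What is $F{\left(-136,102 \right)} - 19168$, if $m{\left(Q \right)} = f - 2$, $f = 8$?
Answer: $-32428$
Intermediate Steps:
$m{\left(Q \right)} = 6$ ($m{\left(Q \right)} = 8 - 2 = 6$)
$F{\left(s,S \right)} = 6 S + S s$ ($F{\left(s,S \right)} = S s + 6 S = 6 S + S s$)
$F{\left(-136,102 \right)} - 19168 = 102 \left(6 - 136\right) - 19168 = 102 \left(-130\right) - 19168 = -13260 - 19168 = -32428$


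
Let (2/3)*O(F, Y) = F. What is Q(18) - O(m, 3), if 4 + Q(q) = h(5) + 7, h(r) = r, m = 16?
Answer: -16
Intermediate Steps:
O(F, Y) = 3*F/2
Q(q) = 8 (Q(q) = -4 + (5 + 7) = -4 + 12 = 8)
Q(18) - O(m, 3) = 8 - 3*16/2 = 8 - 1*24 = 8 - 24 = -16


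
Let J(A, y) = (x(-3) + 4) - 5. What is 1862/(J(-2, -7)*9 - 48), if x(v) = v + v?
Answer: -1862/111 ≈ -16.775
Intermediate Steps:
x(v) = 2*v
J(A, y) = -7 (J(A, y) = (2*(-3) + 4) - 5 = (-6 + 4) - 5 = -2 - 5 = -7)
1862/(J(-2, -7)*9 - 48) = 1862/(-7*9 - 48) = 1862/(-63 - 48) = 1862/(-111) = 1862*(-1/111) = -1862/111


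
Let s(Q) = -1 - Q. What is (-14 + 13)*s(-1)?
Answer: 0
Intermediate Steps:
(-14 + 13)*s(-1) = (-14 + 13)*(-1 - 1*(-1)) = -(-1 + 1) = -1*0 = 0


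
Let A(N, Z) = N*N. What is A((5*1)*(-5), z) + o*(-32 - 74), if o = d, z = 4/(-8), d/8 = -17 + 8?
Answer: 8257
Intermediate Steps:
d = -72 (d = 8*(-17 + 8) = 8*(-9) = -72)
z = -½ (z = 4*(-⅛) = -½ ≈ -0.50000)
A(N, Z) = N²
o = -72
A((5*1)*(-5), z) + o*(-32 - 74) = ((5*1)*(-5))² - 72*(-32 - 74) = (5*(-5))² - 72*(-106) = (-25)² + 7632 = 625 + 7632 = 8257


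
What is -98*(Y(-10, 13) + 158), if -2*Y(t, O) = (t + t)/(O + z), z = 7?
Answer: -15533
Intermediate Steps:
Y(t, O) = -t/(7 + O) (Y(t, O) = -(t + t)/(2*(O + 7)) = -2*t/(2*(7 + O)) = -t/(7 + O))
-98*(Y(-10, 13) + 158) = -98*(-1*(-10)/(7 + 13) + 158) = -98*(-1*(-10)/20 + 158) = -98*(-1*(-10)*1/20 + 158) = -98*(½ + 158) = -98*317/2 = -15533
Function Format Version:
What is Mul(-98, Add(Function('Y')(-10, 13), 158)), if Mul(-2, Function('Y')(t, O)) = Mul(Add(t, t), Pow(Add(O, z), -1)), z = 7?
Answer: -15533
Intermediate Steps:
Function('Y')(t, O) = Mul(-1, t, Pow(Add(7, O), -1)) (Function('Y')(t, O) = Mul(Rational(-1, 2), Mul(Add(t, t), Pow(Add(O, 7), -1))) = Mul(Rational(-1, 2), Mul(Mul(2, t), Pow(Add(7, O), -1))) = Mul(Rational(-1, 2), Mul(2, t, Pow(Add(7, O), -1))) = Mul(-1, t, Pow(Add(7, O), -1)))
Mul(-98, Add(Function('Y')(-10, 13), 158)) = Mul(-98, Add(Mul(-1, -10, Pow(Add(7, 13), -1)), 158)) = Mul(-98, Add(Mul(-1, -10, Pow(20, -1)), 158)) = Mul(-98, Add(Mul(-1, -10, Rational(1, 20)), 158)) = Mul(-98, Add(Rational(1, 2), 158)) = Mul(-98, Rational(317, 2)) = -15533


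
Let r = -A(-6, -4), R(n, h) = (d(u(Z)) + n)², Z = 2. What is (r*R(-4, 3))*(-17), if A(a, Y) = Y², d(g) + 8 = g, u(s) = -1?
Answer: 45968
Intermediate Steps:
d(g) = -8 + g
R(n, h) = (-9 + n)² (R(n, h) = ((-8 - 1) + n)² = (-9 + n)²)
r = -16 (r = -1*(-4)² = -1*16 = -16)
(r*R(-4, 3))*(-17) = -16*(-9 - 4)²*(-17) = -16*(-13)²*(-17) = -16*169*(-17) = -2704*(-17) = 45968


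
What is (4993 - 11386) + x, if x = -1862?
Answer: -8255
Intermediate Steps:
(4993 - 11386) + x = (4993 - 11386) - 1862 = -6393 - 1862 = -8255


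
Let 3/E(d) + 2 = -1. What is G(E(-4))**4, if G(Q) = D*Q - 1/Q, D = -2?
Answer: 81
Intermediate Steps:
E(d) = -1 (E(d) = 3/(-2 - 1) = 3/(-3) = 3*(-1/3) = -1)
G(Q) = -1/Q - 2*Q (G(Q) = -2*Q - 1/Q = -1/Q - 2*Q)
G(E(-4))**4 = (-1/(-1) - 2*(-1))**4 = (-1*(-1) + 2)**4 = (1 + 2)**4 = 3**4 = 81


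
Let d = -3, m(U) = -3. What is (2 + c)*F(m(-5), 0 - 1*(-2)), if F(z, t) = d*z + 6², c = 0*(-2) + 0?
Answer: 90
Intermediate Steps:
c = 0 (c = 0 + 0 = 0)
F(z, t) = 36 - 3*z (F(z, t) = -3*z + 6² = -3*z + 36 = 36 - 3*z)
(2 + c)*F(m(-5), 0 - 1*(-2)) = (2 + 0)*(36 - 3*(-3)) = 2*(36 + 9) = 2*45 = 90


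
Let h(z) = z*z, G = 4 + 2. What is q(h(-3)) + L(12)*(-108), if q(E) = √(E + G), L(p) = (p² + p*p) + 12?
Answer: -32400 + √15 ≈ -32396.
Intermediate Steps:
G = 6
h(z) = z²
L(p) = 12 + 2*p² (L(p) = (p² + p²) + 12 = 2*p² + 12 = 12 + 2*p²)
q(E) = √(6 + E) (q(E) = √(E + 6) = √(6 + E))
q(h(-3)) + L(12)*(-108) = √(6 + (-3)²) + (12 + 2*12²)*(-108) = √(6 + 9) + (12 + 2*144)*(-108) = √15 + (12 + 288)*(-108) = √15 + 300*(-108) = √15 - 32400 = -32400 + √15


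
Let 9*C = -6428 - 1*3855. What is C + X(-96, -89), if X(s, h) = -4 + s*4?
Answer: -13775/9 ≈ -1530.6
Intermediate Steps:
X(s, h) = -4 + 4*s
C = -10283/9 (C = (-6428 - 1*3855)/9 = (-6428 - 3855)/9 = (1/9)*(-10283) = -10283/9 ≈ -1142.6)
C + X(-96, -89) = -10283/9 + (-4 + 4*(-96)) = -10283/9 + (-4 - 384) = -10283/9 - 388 = -13775/9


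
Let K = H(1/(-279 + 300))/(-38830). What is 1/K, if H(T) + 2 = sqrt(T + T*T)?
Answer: 17124030/871 + 407715*sqrt(22)/871 ≈ 21856.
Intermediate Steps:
H(T) = -2 + sqrt(T + T**2) (H(T) = -2 + sqrt(T + T*T) = -2 + sqrt(T + T**2))
K = 1/19415 - sqrt(22)/815430 (K = (-2 + sqrt((1 + 1/(-279 + 300))/(-279 + 300)))/(-38830) = (-2 + sqrt((1 + 1/21)/21))*(-1/38830) = (-2 + sqrt((1/21)*(22/21)))*(-1/38830) = (-2 + sqrt(22/441))*(-1/38830) = (-2 + sqrt(22)/21)*(-1/38830) = 1/19415 - sqrt(22)/815430 ≈ 4.5754e-5)
1/K = 1/(1/19415 - sqrt(22)/815430)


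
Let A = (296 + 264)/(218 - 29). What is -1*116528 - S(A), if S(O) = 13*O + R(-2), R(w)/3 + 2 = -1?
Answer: -3147053/27 ≈ -1.1656e+5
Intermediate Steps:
R(w) = -9 (R(w) = -6 + 3*(-1) = -6 - 3 = -9)
A = 80/27 (A = 560/189 = 560*(1/189) = 80/27 ≈ 2.9630)
S(O) = -9 + 13*O (S(O) = 13*O - 9 = -9 + 13*O)
-1*116528 - S(A) = -1*116528 - (-9 + 13*(80/27)) = -116528 - (-9 + 1040/27) = -116528 - 1*797/27 = -116528 - 797/27 = -3147053/27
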